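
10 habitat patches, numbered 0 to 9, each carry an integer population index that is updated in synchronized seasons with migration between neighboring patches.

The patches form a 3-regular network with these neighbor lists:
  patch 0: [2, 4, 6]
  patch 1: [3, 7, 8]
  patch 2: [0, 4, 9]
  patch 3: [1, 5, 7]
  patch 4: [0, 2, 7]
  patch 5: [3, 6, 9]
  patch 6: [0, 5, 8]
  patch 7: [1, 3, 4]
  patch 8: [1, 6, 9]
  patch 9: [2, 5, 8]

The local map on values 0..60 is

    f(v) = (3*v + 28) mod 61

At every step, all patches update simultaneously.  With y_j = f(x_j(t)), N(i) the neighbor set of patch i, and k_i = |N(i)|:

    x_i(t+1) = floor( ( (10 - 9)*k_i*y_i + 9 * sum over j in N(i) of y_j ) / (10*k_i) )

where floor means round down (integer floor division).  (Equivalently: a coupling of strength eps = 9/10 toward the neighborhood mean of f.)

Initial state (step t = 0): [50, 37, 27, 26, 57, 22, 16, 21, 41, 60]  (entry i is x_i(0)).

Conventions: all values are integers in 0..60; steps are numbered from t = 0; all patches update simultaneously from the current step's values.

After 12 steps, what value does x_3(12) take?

Simulating step by step:
t=0: [50, 37, 27, 26, 57, 22, 16, 21, 41, 60]
t=1: [29, 32, 33, 28, 41, 28, 36, 26, 20, 35]
t=2: [19, 37, 28, 34, 34, 27, 41, 29, 10, 26]
t=3: [28, 37, 28, 36, 39, 29, 41, 15, 33, 51]
t=4: [36, 11, 45, 26, 36, 36, 35, 17, 32, 38]
t=5: [21, 19, 18, 14, 23, 24, 10, 19, 9, 19]
t=6: [37, 28, 29, 27, 26, 31, 43, 23, 37, 36]
t=7: [41, 35, 28, 48, 36, 35, 31, 46, 31, 40]
t=8: [40, 47, 25, 24, 38, 41, 36, 26, 35, 39]
t=9: [25, 33, 24, 40, 35, 25, 21, 36, 26, 26]
t=10: [28, 26, 33, 20, 29, 34, 41, 14, 28, 42]
t=11: [31, 30, 41, 21, 24, 27, 35, 38, 36, 22]
t=12: [29, 24, 42, 40, 36, 27, 37, 39, 31, 30]

Answer: x_3(12) = 40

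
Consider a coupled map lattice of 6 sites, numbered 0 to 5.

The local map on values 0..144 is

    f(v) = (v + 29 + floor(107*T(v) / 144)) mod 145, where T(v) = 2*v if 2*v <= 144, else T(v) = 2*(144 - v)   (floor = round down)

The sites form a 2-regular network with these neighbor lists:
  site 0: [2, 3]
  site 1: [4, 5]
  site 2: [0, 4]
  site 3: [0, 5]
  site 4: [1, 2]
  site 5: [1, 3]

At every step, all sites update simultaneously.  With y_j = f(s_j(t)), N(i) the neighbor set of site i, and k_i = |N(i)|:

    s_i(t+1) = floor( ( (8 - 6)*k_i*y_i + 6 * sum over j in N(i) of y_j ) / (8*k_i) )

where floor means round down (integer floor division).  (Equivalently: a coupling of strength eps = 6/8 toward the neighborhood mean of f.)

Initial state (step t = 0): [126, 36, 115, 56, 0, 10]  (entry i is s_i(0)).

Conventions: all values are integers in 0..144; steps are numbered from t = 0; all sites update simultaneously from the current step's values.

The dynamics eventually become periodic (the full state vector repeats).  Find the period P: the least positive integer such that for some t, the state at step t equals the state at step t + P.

Simulating step by step:
t=0: [126, 36, 115, 56, 0, 10]
t=1: [33, 60, 34, 39, 67, 66]
t=2: [117, 45, 88, 90, 67, 71]
t=3: [51, 76, 47, 51, 85, 87]
t=4: [6, 56, 24, 26, 36, 40]
t=5: [78, 98, 82, 87, 71, 75]
t=6: [57, 57, 59, 59, 55, 54]
t=7: [28, 20, 24, 23, 25, 25]
t=8: [89, 87, 92, 92, 85, 84]
t=9: [53, 56, 54, 54, 54, 54]
t=10: [17, 19, 16, 16, 19, 19]
t=11: [68, 76, 72, 72, 73, 73]
t=12: [60, 61, 58, 58, 62, 62]
t=13: [29, 37, 33, 33, 33, 33]
t=14: [108, 113, 107, 107, 114, 114]
t=15: [45, 42, 43, 43, 43, 43]
t=16: [136, 134, 136, 136, 134, 134]
t=17: [31, 32, 31, 31, 31, 31]
t=18: [106, 106, 106, 106, 106, 106]
t=19: [46, 46, 46, 46, 46, 46]
t=20: [143, 143, 143, 143, 143, 143]
t=21: [28, 28, 28, 28, 28, 28]
t=22: [98, 98, 98, 98, 98, 98]
t=23: [50, 50, 50, 50, 50, 50]
t=24: [8, 8, 8, 8, 8, 8]
t=25: [48, 48, 48, 48, 48, 48]
t=26: [3, 3, 3, 3, 3, 3]
t=27: [36, 36, 36, 36, 36, 36]
t=28: [118, 118, 118, 118, 118, 118]
t=29: [40, 40, 40, 40, 40, 40]
t=30: [128, 128, 128, 128, 128, 128]
t=31: [35, 35, 35, 35, 35, 35]
t=32: [116, 116, 116, 116, 116, 116]
t=33: [41, 41, 41, 41, 41, 41]
t=34: [130, 130, 130, 130, 130, 130]
t=35: [34, 34, 34, 34, 34, 34]
t=36: [113, 113, 113, 113, 113, 113]
t=37: [43, 43, 43, 43, 43, 43]
t=38: [135, 135, 135, 135, 135, 135]
t=39: [32, 32, 32, 32, 32, 32]
t=40: [108, 108, 108, 108, 108, 108]
t=41: [45, 45, 45, 45, 45, 45]
t=42: [140, 140, 140, 140, 140, 140]
t=43: [29, 29, 29, 29, 29, 29]
t=44: [101, 101, 101, 101, 101, 101]
t=45: [48, 48, 48, 48, 48, 48]

Answer: 20
Key observation: The state at step 25, [48, 48, 48, 48, 48, 48], reappears at step 45 — and no state repeats earlier — so the cycle the system enters has period 20.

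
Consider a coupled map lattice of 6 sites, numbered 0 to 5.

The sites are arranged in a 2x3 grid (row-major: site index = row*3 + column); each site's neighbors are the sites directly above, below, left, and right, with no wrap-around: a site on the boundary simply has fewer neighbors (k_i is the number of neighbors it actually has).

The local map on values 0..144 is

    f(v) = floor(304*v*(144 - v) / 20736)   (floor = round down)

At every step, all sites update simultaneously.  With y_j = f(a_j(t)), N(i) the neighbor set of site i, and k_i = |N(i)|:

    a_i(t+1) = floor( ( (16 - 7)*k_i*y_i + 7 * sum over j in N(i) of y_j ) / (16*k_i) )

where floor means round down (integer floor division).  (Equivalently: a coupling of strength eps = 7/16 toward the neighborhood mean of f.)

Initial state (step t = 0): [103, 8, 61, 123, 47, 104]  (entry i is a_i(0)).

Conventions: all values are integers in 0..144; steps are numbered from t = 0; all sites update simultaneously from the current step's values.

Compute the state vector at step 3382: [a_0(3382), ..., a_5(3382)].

Answer: [75, 75, 75, 75, 75, 75]
Key observation: The state at step 4, [75, 75, 75, 75, 75, 75], reappears at step 5: the system is in a cycle of period 1 from step 4 on.  Therefore the state at step 3382 equals the state at step 4 + ((3382 - 4) mod 1) = 4, which is [75, 75, 75, 75, 75, 75].

Derivation:
t=0: [103, 8, 61, 123, 47, 104]
t=1: [45, 37, 58, 48, 53, 64]
t=2: [63, 62, 70, 67, 68, 73]
t=3: [74, 74, 74, 74, 74, 75]
t=4: [75, 75, 75, 75, 75, 75]
t=5: [75, 75, 75, 75, 75, 75]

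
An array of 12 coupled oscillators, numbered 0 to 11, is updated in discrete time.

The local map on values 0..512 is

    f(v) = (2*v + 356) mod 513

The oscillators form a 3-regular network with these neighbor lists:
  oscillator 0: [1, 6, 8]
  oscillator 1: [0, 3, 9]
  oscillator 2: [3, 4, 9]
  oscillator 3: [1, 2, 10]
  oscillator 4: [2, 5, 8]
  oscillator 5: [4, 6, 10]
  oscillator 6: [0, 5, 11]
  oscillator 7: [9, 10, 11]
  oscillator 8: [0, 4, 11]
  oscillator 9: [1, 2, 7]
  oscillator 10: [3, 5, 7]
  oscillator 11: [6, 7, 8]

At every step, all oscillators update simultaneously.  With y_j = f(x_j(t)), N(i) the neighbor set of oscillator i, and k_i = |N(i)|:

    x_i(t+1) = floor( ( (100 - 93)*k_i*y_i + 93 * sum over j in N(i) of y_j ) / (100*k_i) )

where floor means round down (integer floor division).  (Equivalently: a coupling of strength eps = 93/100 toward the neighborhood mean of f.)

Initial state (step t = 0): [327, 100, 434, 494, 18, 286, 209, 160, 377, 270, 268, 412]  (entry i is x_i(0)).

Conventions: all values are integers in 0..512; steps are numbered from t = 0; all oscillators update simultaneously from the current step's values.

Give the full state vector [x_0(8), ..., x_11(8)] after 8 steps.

Answer: [185, 283, 188, 291, 225, 190, 313, 325, 201, 272, 344, 217]

Derivation:
t=0: [327, 100, 434, 494, 18, 286, 209, 160, 377, 270, 268, 412]
t=1: [155, 374, 352, 214, 243, 348, 348, 295, 329, 152, 304, 168]
t=2: [198, 182, 233, 193, 196, 251, 112, 271, 239, 179, 257, 310]
t=3: [201, 221, 227, 286, 318, 228, 329, 343, 312, 293, 322, 272]
t=4: [405, 357, 430, 360, 363, 475, 323, 405, 377, 215, 260, 332]
t=5: [201, 146, 130, 188, 175, 301, 321, 364, 223, 135, 171, 256]
t=6: [298, 188, 169, 146, 272, 298, 357, 206, 266, 99, 236, 282]
t=7: [228, 205, 187, 231, 335, 261, 401, 254, 408, 205, 279, 237]
t=8: [185, 283, 188, 291, 225, 190, 313, 325, 201, 272, 344, 217]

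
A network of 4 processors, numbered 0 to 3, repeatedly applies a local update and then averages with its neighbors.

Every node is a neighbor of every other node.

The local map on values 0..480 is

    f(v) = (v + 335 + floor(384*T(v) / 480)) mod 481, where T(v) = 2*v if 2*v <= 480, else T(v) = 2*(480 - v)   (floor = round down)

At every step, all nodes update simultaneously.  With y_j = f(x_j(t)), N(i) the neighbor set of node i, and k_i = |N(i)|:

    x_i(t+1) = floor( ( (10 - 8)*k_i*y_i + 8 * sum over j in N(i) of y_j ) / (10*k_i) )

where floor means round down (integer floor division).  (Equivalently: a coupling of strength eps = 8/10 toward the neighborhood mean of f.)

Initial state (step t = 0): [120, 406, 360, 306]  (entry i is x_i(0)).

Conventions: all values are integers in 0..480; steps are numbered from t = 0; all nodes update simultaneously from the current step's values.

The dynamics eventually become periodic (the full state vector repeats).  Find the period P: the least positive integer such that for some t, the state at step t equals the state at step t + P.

Answer: 2
Key observation: The state at step 9, [388, 388, 388, 388], reappears at step 11 — and no state repeats earlier — so the cycle the system enters has period 2.

Derivation:
t=0: [120, 406, 360, 306]
t=1: [359, 344, 343, 340]
t=2: [414, 413, 413, 413]
t=3: [373, 373, 373, 373]
t=4: [398, 398, 398, 398]
t=5: [383, 383, 383, 383]
t=6: [392, 392, 392, 392]
t=7: [386, 386, 386, 386]
t=8: [390, 390, 390, 390]
t=9: [388, 388, 388, 388]
t=10: [389, 389, 389, 389]
t=11: [388, 388, 388, 388]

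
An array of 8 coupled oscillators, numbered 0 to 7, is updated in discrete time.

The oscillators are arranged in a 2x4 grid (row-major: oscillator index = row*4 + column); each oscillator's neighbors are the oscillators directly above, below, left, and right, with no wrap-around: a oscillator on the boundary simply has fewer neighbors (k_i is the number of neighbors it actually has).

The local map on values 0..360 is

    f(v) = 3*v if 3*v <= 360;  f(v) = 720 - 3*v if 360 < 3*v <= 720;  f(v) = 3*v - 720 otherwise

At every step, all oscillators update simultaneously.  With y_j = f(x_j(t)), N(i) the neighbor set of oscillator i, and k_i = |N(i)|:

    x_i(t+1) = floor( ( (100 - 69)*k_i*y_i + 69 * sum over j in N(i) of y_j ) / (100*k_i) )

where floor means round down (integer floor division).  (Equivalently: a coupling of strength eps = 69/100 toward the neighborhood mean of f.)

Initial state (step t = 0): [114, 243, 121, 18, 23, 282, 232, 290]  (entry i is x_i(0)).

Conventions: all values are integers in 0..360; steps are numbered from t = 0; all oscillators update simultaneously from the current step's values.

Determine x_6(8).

Simulating step by step:
t=0: [114, 243, 121, 18, 23, 282, 232, 290]
t=1: [132, 192, 130, 191, 182, 62, 153, 73]
t=2: [210, 237, 229, 234, 229, 190, 249, 208]
t=3: [42, 65, 22, 50, 93, 62, 72, 45]
t=4: [202, 147, 149, 115, 194, 216, 155, 168]
t=5: [179, 192, 286, 275, 106, 176, 208, 273]
t=6: [216, 162, 122, 114, 227, 187, 128, 100]
t=7: [116, 207, 319, 331, 91, 189, 291, 326]
t=8: [236, 200, 194, 255, 257, 168, 196, 226]

Answer: x_6(8) = 196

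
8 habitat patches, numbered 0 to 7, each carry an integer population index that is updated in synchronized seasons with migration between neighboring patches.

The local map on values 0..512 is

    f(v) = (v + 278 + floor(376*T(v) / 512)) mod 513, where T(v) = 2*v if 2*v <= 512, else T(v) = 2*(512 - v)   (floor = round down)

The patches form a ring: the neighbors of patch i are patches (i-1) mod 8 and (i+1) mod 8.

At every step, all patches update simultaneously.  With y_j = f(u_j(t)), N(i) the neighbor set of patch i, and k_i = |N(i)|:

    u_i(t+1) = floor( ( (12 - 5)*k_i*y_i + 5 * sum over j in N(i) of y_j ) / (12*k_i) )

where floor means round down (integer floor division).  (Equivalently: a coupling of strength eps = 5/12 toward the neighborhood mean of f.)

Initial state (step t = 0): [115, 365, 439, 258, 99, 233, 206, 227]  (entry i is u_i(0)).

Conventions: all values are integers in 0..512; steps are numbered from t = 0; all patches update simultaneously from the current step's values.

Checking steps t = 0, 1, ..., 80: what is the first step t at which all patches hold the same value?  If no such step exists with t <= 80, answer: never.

Answer: 6
Key observation: Synchronization is absorbing here: once all patches are equal they stay equal, and step 6 is the first all-equal step.

Derivation:
t=0: [115, 365, 439, 258, 99, 233, 206, 227]  (not all equal)
t=1: [167, 276, 335, 297, 158, 257, 297, 256]  (not all equal)
t=2: [266, 337, 368, 327, 251, 341, 385, 347]  (not all equal)
t=3: [377, 362, 351, 363, 374, 358, 344, 358]  (not all equal)
t=4: [343, 346, 349, 346, 343, 348, 352, 348]  (not all equal)
t=5: [354, 354, 353, 354, 354, 353, 352, 353]  (not all equal)
t=6: [351, 351, 351, 351, 351, 351, 351, 351]  (all equal)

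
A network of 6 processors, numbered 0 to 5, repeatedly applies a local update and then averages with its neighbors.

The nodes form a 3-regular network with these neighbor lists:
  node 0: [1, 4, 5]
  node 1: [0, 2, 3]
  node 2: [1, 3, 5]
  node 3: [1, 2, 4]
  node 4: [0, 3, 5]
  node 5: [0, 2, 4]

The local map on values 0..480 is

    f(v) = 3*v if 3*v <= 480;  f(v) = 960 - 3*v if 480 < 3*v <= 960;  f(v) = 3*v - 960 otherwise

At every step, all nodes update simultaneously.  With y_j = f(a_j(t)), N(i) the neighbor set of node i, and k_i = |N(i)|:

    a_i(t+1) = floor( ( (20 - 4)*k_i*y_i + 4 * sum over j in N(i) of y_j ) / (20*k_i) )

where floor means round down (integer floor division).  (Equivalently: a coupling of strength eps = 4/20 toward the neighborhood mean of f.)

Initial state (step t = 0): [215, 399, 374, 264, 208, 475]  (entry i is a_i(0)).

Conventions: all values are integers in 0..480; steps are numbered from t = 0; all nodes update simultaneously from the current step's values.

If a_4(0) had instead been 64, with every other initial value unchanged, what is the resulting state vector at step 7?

Answer: [264, 428, 243, 405, 205, 343]
Key observation: This trace re-runs the system from the modified initial state.

Derivation:
t=0: [215, 399, 374, 264, 64, 475]
t=1: [311, 232, 187, 173, 216, 416]
t=2: [79, 269, 385, 417, 300, 279]
t=3: [212, 170, 193, 260, 91, 131]
t=4: [333, 419, 373, 217, 278, 379]
t=5: [71, 271, 179, 286, 135, 163]
t=6: [238, 166, 386, 146, 376, 446]
t=7: [264, 428, 243, 405, 205, 343]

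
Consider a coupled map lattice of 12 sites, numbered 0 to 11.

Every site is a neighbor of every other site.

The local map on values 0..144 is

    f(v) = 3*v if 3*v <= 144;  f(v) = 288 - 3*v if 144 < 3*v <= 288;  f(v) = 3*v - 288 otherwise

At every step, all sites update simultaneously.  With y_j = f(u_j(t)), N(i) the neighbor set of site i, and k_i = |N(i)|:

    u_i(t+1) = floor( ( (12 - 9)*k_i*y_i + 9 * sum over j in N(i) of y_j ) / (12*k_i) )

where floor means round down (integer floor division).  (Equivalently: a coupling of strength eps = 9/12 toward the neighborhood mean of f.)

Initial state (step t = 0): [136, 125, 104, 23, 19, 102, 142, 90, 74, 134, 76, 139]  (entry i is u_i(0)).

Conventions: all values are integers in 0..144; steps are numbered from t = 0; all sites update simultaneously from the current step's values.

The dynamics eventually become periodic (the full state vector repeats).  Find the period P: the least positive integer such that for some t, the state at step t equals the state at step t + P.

Answer: 8
Key observation: The state at step 8, [135, 135, 135, 135, 135, 135, 135, 135, 135, 135, 135, 135], reappears at step 16 — and no state repeats earlier — so the cycle the system enters has period 8.

Derivation:
t=0: [136, 125, 104, 23, 19, 102, 142, 90, 74, 134, 76, 139]
t=1: [83, 77, 65, 73, 71, 64, 86, 64, 73, 82, 72, 84]
t=2: [59, 63, 69, 65, 66, 70, 58, 70, 65, 60, 65, 59]
t=3: [98, 96, 93, 95, 94, 92, 99, 92, 95, 97, 95, 98]
t=4: [6, 4, 6, 5, 6, 7, 6, 7, 5, 5, 5, 6]
t=5: [17, 16, 17, 16, 17, 17, 17, 17, 16, 16, 16, 17]
t=6: [49, 49, 49, 49, 49, 49, 49, 49, 49, 49, 49, 49]
t=7: [141, 141, 141, 141, 141, 141, 141, 141, 141, 141, 141, 141]
t=8: [135, 135, 135, 135, 135, 135, 135, 135, 135, 135, 135, 135]
t=9: [117, 117, 117, 117, 117, 117, 117, 117, 117, 117, 117, 117]
t=10: [63, 63, 63, 63, 63, 63, 63, 63, 63, 63, 63, 63]
t=11: [99, 99, 99, 99, 99, 99, 99, 99, 99, 99, 99, 99]
t=12: [9, 9, 9, 9, 9, 9, 9, 9, 9, 9, 9, 9]
t=13: [27, 27, 27, 27, 27, 27, 27, 27, 27, 27, 27, 27]
t=14: [81, 81, 81, 81, 81, 81, 81, 81, 81, 81, 81, 81]
t=15: [45, 45, 45, 45, 45, 45, 45, 45, 45, 45, 45, 45]
t=16: [135, 135, 135, 135, 135, 135, 135, 135, 135, 135, 135, 135]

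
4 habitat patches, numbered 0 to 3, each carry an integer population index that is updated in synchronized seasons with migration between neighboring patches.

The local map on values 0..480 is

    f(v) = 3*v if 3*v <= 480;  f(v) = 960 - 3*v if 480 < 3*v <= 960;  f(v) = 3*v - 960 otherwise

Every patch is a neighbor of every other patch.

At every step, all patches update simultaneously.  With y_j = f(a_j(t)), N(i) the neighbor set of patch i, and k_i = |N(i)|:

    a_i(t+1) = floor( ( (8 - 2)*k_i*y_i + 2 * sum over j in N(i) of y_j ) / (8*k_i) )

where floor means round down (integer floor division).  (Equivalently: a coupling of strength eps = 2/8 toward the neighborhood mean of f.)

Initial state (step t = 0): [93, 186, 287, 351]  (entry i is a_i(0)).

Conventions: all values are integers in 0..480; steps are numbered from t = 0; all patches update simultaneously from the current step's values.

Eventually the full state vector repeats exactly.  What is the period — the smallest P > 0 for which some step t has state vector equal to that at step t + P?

Simulating step by step:
t=0: [93, 186, 287, 351]
t=1: [258, 340, 138, 134]
t=2: [212, 128, 364, 356]
t=3: [295, 335, 167, 151]
t=4: [136, 116, 392, 388]
t=5: [370, 330, 242, 234]
t=6: [156, 76, 212, 228]
t=7: [420, 260, 324, 292]
t=8: [248, 168, 56, 104]
t=9: [240, 400, 208, 304]
t=10: [232, 232, 296, 104]
t=11: [252, 252, 124, 284]
t=12: [210, 210, 322, 146]
t=13: [312, 312, 96, 384]
t=14: [60, 60, 236, 172]
t=15: [208, 208, 256, 384]
t=16: [312, 312, 216, 216]
t=17: [72, 72, 264, 264]
t=18: [208, 208, 176, 176]
t=19: [352, 352, 416, 416]
t=20: [128, 128, 256, 256]
t=21: [352, 352, 224, 224]
t=22: [128, 128, 256, 256]

Answer: 2
Key observation: The state at step 20, [128, 128, 256, 256], reappears at step 22 — and no state repeats earlier — so the cycle the system enters has period 2.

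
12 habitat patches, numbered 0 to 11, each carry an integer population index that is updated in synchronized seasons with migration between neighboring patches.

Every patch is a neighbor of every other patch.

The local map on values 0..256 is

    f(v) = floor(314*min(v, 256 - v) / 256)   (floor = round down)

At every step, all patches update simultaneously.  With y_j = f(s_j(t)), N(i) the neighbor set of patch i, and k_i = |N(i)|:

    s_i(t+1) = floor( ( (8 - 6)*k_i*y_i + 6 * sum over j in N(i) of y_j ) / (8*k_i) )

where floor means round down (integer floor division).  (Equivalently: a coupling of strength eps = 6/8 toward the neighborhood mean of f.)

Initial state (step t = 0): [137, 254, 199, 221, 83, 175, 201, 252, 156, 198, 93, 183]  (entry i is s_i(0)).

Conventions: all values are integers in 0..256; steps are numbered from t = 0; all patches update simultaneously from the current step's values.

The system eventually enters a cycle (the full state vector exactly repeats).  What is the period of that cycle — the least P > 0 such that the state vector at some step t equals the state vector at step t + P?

Answer: 4
Key observation: The state at step 11, [154, 154, 154, 154, 154, 154, 154, 154, 154, 154, 154, 154], reappears at step 15 — and no state repeats earlier — so the cycle the system enters has period 4.

Derivation:
t=0: [137, 254, 199, 221, 83, 175, 201, 252, 156, 198, 93, 183]
t=1: [89, 63, 75, 70, 81, 81, 75, 63, 85, 75, 83, 79]
t=2: [96, 90, 92, 91, 94, 94, 92, 90, 95, 92, 94, 93]
t=3: [113, 112, 113, 112, 113, 113, 113, 112, 113, 113, 113, 113]
t=4: [137, 137, 137, 137, 137, 137, 137, 137, 137, 137, 137, 137]
t=5: [145, 145, 145, 145, 145, 145, 145, 145, 145, 145, 145, 145]
t=6: [136, 136, 136, 136, 136, 136, 136, 136, 136, 136, 136, 136]
t=7: [147, 147, 147, 147, 147, 147, 147, 147, 147, 147, 147, 147]
t=8: [133, 133, 133, 133, 133, 133, 133, 133, 133, 133, 133, 133]
t=9: [150, 150, 150, 150, 150, 150, 150, 150, 150, 150, 150, 150]
t=10: [130, 130, 130, 130, 130, 130, 130, 130, 130, 130, 130, 130]
t=11: [154, 154, 154, 154, 154, 154, 154, 154, 154, 154, 154, 154]
t=12: [125, 125, 125, 125, 125, 125, 125, 125, 125, 125, 125, 125]
t=13: [153, 153, 153, 153, 153, 153, 153, 153, 153, 153, 153, 153]
t=14: [126, 126, 126, 126, 126, 126, 126, 126, 126, 126, 126, 126]
t=15: [154, 154, 154, 154, 154, 154, 154, 154, 154, 154, 154, 154]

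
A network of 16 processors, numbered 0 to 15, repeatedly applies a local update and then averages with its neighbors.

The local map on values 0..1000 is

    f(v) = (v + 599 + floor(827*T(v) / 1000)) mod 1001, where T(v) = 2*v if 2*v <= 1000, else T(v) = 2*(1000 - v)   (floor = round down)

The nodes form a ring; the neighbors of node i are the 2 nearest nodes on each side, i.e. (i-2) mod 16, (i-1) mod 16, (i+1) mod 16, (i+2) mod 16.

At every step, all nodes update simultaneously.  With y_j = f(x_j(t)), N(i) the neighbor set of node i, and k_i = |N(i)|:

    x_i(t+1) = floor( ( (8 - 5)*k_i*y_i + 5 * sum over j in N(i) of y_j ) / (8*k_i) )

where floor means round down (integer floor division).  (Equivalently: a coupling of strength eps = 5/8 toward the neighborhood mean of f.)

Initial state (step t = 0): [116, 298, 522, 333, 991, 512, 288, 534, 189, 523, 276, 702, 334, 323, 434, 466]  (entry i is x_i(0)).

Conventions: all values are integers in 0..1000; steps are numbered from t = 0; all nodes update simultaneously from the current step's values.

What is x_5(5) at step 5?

Simulating step by step:
t=0: [116, 298, 522, 333, 991, 512, 288, 534, 189, 523, 276, 702, 334, 323, 434, 466]
t=1: [789, 634, 712, 620, 643, 710, 529, 695, 428, 672, 480, 637, 544, 617, 699, 703]
t=2: [777, 807, 802, 823, 831, 823, 831, 804, 803, 810, 838, 848, 859, 836, 808, 799]
t=3: [732, 726, 723, 716, 712, 713, 714, 720, 718, 716, 706, 702, 700, 707, 719, 725]
t=4: [776, 777, 779, 782, 784, 784, 784, 782, 783, 785, 788, 790, 790, 787, 782, 778]
t=5: [742, 742, 741, 740, 739, 739, 739, 739, 738, 737, 736, 735, 736, 737, 739, 741]

Answer: x_5(5) = 739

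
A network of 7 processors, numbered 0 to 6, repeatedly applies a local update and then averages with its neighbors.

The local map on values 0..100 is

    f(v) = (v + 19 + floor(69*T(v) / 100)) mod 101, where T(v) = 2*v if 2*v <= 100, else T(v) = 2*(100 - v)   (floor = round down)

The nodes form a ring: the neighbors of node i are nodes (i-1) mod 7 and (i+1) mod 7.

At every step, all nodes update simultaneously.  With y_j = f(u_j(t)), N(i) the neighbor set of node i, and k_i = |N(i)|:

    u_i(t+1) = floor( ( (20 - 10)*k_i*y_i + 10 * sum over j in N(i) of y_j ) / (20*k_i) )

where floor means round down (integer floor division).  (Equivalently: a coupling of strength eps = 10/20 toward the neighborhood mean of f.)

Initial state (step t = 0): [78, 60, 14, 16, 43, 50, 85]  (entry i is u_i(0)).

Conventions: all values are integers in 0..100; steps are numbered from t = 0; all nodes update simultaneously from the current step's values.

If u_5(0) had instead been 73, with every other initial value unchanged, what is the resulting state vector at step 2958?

Simulating step by step:
t=0: [78, 60, 14, 16, 43, 73, 85]
t=1: [27, 36, 48, 46, 31, 24, 25]
t=2: [61, 30, 23, 44, 71, 80, 78]
t=3: [45, 71, 64, 36, 26, 26, 27]
t=4: [40, 28, 23, 29, 60, 80, 67]
t=5: [35, 64, 79, 70, 44, 28, 24]
t=6: [27, 22, 27, 26, 39, 67, 59]
t=7: [67, 77, 79, 63, 32, 25, 44]
t=8: [27, 26, 27, 46, 75, 68, 38]
t=9: [63, 81, 68, 41, 27, 23, 32]
t=10: [46, 28, 25, 35, 63, 81, 73]
t=11: [41, 68, 60, 28, 22, 27, 27]
t=12: [35, 27, 45, 68, 77, 80, 66]
t=13: [28, 48, 40, 27, 26, 26, 21]
t=14: [67, 40, 35, 64, 80, 77, 75]
t=15: [25, 14, 11, 22, 26, 26, 27]
t=16: [72, 56, 53, 66, 77, 80, 81]
t=17: [28, 32, 33, 30, 26, 25, 25]
t=18: [85, 93, 94, 89, 82, 78, 79]
t=19: [22, 20, 20, 22, 24, 25, 24]
t=20: [71, 67, 67, 71, 75, 77, 75]
t=21: [28, 29, 29, 28, 27, 26, 27]
t=22: [85, 87, 87, 85, 82, 81, 82]
t=23: [23, 22, 22, 23, 24, 24, 24]
t=24: [73, 71, 71, 73, 75, 76, 75]
t=25: [28, 28, 28, 28, 27, 27, 27]
t=26: [84, 85, 85, 84, 83, 83, 83]
t=27: [23, 23, 23, 23, 24, 24, 24]
t=28: [73, 73, 73, 73, 75, 76, 75]
t=29: [27, 28, 28, 27, 27, 27, 27]
t=30: [83, 84, 84, 83, 83, 83, 83]
t=31: [24, 24, 24, 24, 24, 24, 24]
t=32: [76, 76, 76, 76, 76, 76, 76]
t=33: [27, 27, 27, 27, 27, 27, 27]
t=34: [83, 83, 83, 83, 83, 83, 83]
t=35: [24, 24, 24, 24, 24, 24, 24]

Answer: [83, 83, 83, 83, 83, 83, 83]
Key observation: The state at step 31, [24, 24, 24, 24, 24, 24, 24], reappears at step 35: the system is in a cycle of period 4 from step 31 on.  Therefore the state at step 2958 equals the state at step 31 + ((2958 - 31) mod 4) = 34, which is [83, 83, 83, 83, 83, 83, 83].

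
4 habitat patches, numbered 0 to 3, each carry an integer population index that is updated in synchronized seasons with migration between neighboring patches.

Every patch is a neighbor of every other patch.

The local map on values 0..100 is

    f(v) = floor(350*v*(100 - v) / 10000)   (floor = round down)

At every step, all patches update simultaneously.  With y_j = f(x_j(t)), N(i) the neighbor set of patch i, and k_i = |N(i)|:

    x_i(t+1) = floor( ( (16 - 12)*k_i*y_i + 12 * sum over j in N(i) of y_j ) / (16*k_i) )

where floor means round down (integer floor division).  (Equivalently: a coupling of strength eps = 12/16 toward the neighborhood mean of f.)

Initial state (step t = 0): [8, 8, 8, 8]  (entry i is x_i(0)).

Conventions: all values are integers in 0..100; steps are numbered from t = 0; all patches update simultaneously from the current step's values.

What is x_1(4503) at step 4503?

Simulating step by step:
t=0: [8, 8, 8, 8]
t=1: [25, 25, 25, 25]
t=2: [65, 65, 65, 65]
t=3: [79, 79, 79, 79]
t=4: [58, 58, 58, 58]
t=5: [85, 85, 85, 85]
t=6: [44, 44, 44, 44]
t=7: [86, 86, 86, 86]
t=8: [42, 42, 42, 42]
t=9: [85, 85, 85, 85]

Answer: x_1(4503) = 86
Key observation: The state at step 5, [85, 85, 85, 85], reappears at step 9: the system is in a cycle of period 4 from step 5 on.  Therefore the state at step 4503 equals the state at step 5 + ((4503 - 5) mod 4) = 7, which is [86, 86, 86, 86].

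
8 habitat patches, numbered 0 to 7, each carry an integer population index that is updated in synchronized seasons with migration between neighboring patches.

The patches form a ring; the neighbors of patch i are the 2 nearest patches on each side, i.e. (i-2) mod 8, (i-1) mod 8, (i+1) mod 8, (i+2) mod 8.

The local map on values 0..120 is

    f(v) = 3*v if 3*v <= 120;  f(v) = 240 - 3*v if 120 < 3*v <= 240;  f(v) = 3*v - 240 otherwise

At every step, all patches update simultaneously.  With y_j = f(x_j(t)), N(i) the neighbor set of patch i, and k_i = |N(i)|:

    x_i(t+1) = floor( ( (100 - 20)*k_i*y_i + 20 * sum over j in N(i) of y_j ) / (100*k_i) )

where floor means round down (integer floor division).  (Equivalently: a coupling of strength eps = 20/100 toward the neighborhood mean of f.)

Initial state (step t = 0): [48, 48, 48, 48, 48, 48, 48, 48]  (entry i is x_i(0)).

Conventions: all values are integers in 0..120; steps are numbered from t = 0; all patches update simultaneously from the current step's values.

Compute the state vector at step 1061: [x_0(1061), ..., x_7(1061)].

Answer: [96, 96, 96, 96, 96, 96, 96, 96]
Key observation: The state at step 0, [48, 48, 48, 48, 48, 48, 48, 48], reappears at step 2: the system is in a cycle of period 2 from step 0 on.  Therefore the state at step 1061 equals the state at step 0 + ((1061 - 0) mod 2) = 1, which is [96, 96, 96, 96, 96, 96, 96, 96].

Derivation:
t=0: [48, 48, 48, 48, 48, 48, 48, 48]
t=1: [96, 96, 96, 96, 96, 96, 96, 96]
t=2: [48, 48, 48, 48, 48, 48, 48, 48]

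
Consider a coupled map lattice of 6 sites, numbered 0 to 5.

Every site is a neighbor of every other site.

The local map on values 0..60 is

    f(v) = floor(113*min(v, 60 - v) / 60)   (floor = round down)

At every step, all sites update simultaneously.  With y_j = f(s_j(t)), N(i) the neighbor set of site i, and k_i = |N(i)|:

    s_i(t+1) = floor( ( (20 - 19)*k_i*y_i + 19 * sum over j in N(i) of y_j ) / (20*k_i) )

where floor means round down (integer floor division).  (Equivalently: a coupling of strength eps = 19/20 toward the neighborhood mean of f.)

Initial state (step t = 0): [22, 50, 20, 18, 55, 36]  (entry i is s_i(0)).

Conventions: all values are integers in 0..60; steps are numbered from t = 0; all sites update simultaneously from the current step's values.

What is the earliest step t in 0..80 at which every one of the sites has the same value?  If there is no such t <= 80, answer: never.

Answer: never
Key observation: The state at step 7 reappears at step 17 — the system is in a cycle of period 10 from step 7 on.  No step 0..17 is synchronized, and the cycle repeats forever, so no step up to 80 (or ever) has all sites equal.

Derivation:
t=0: [22, 50, 20, 18, 55, 36]  (not all equal)
t=1: [29, 32, 29, 30, 33, 28]  (not all equal)
t=2: [52, 53, 52, 52, 53, 53]  (not all equal)
t=3: [13, 14, 13, 13, 14, 14]  (not all equal)
t=4: [25, 24, 25, 25, 24, 24]  (not all equal)
t=5: [45, 46, 45, 45, 46, 46]  (not all equal)
t=6: [26, 27, 26, 26, 27, 27]  (not all equal)
t=7: [49, 48, 49, 49, 48, 48]  (not all equal)
t=8: [21, 20, 21, 21, 20, 20]  (not all equal)
t=9: [37, 38, 37, 37, 38, 38]  (not all equal)
t=10: [41, 42, 41, 41, 42, 42]  (not all equal)
t=11: [33, 34, 33, 33, 34, 34]  (not all equal)
t=12: [48, 49, 48, 48, 49, 49]  (not all equal)
t=13: [20, 21, 20, 20, 21, 21]  (not all equal)
t=14: [38, 37, 38, 38, 37, 37]  (not all equal)
t=15: [42, 41, 42, 42, 41, 41]  (not all equal)
t=16: [34, 33, 34, 34, 33, 33]  (not all equal)
t=17: [49, 48, 49, 49, 48, 48]  (not all equal)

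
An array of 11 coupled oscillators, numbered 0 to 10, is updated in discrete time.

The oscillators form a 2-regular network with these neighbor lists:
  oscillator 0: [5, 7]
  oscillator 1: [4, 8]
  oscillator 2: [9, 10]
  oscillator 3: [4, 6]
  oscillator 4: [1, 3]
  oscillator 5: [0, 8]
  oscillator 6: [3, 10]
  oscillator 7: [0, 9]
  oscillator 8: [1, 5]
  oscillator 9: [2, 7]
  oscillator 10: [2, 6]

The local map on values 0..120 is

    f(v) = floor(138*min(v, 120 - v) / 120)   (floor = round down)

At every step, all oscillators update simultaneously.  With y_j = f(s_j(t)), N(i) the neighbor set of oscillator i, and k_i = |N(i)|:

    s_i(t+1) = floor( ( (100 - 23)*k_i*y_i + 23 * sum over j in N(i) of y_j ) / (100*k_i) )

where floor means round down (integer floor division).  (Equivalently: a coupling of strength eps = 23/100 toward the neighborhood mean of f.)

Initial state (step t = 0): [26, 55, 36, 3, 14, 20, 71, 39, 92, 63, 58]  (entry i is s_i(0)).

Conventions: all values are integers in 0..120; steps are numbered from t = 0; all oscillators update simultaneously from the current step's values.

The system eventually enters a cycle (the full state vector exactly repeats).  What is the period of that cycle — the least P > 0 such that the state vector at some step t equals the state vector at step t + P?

Answer: 2
Key observation: The state at step 9, [65, 64, 64, 64, 64, 64, 64, 65, 64, 64, 64], reappears at step 11 — and no state repeats earlier — so the cycle the system enters has period 2.

Derivation:
t=0: [26, 55, 36, 3, 14, 20, 71, 39, 92, 63, 58]
t=1: [30, 54, 46, 10, 19, 24, 51, 44, 34, 59, 61]
t=2: [35, 54, 55, 17, 24, 29, 53, 50, 40, 63, 64]
t=3: [41, 56, 63, 24, 30, 35, 55, 55, 46, 63, 63]
t=4: [48, 59, 65, 31, 36, 42, 59, 61, 52, 64, 64]
t=5: [55, 63, 63, 39, 43, 50, 62, 65, 58, 64, 64]
t=6: [62, 63, 64, 47, 50, 58, 63, 63, 64, 64, 64]
t=7: [65, 63, 64, 55, 57, 65, 63, 65, 64, 64, 64]
t=8: [63, 64, 64, 63, 64, 63, 64, 63, 64, 63, 64]
t=9: [65, 64, 64, 64, 64, 64, 64, 65, 64, 64, 64]
t=10: [63, 64, 64, 64, 64, 63, 64, 63, 64, 63, 64]
t=11: [65, 64, 64, 64, 64, 64, 64, 65, 64, 64, 64]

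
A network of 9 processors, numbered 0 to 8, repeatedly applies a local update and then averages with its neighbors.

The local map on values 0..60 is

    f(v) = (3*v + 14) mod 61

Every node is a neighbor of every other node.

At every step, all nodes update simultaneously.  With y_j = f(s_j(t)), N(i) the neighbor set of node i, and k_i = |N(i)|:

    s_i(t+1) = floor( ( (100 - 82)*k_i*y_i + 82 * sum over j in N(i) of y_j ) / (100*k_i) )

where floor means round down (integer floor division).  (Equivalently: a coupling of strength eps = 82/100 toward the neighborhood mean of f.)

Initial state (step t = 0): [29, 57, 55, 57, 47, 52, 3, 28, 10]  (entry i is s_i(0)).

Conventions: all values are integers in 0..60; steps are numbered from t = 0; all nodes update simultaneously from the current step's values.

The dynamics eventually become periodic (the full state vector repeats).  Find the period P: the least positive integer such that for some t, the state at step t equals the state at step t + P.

Simulating step by step:
t=0: [29, 57, 55, 57, 47, 52, 3, 28, 10]
t=1: [32, 29, 33, 29, 31, 33, 31, 32, 32]
t=2: [47, 46, 47, 46, 46, 47, 46, 47, 47]
t=3: [31, 31, 31, 31, 31, 31, 31, 31, 31]
t=4: [46, 46, 46, 46, 46, 46, 46, 46, 46]
t=5: [30, 30, 30, 30, 30, 30, 30, 30, 30]
t=6: [43, 43, 43, 43, 43, 43, 43, 43, 43]
t=7: [21, 21, 21, 21, 21, 21, 21, 21, 21]
t=8: [16, 16, 16, 16, 16, 16, 16, 16, 16]
t=9: [1, 1, 1, 1, 1, 1, 1, 1, 1]
t=10: [17, 17, 17, 17, 17, 17, 17, 17, 17]
t=11: [4, 4, 4, 4, 4, 4, 4, 4, 4]
t=12: [26, 26, 26, 26, 26, 26, 26, 26, 26]
t=13: [31, 31, 31, 31, 31, 31, 31, 31, 31]

Answer: 10
Key observation: The state at step 3, [31, 31, 31, 31, 31, 31, 31, 31, 31], reappears at step 13 — and no state repeats earlier — so the cycle the system enters has period 10.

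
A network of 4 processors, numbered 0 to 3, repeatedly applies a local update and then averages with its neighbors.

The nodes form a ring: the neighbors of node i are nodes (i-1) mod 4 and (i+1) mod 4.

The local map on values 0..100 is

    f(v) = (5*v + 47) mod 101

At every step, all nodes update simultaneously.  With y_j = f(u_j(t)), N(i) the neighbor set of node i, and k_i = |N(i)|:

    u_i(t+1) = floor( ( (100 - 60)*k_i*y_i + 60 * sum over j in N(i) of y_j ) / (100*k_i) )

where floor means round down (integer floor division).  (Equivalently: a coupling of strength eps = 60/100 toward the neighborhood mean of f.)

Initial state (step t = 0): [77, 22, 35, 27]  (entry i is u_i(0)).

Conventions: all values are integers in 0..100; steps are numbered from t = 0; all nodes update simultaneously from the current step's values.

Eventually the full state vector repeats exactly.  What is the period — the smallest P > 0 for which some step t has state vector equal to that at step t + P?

Answer: 20
Key observation: The state at step 74, [37, 30, 13, 30], reappears at step 94 — and no state repeats earlier — so the cycle the system enters has period 20.

Derivation:
t=0: [77, 22, 35, 27]
t=1: [52, 36, 49, 46]
t=2: [31, 38, 66, 58]
t=3: [20, 36, 50, 35]
t=4: [31, 52, 51, 50]
t=5: [29, 31, 69, 68]
t=6: [61, 54, 60, 87]
t=7: [47, 33, 45, 59]
t=8: [46, 49, 42, 60]
t=9: [70, 75, 62, 56]
t=10: [50, 51, 34, 54]
t=11: [72, 73, 40, 38]
t=12: [14, 17, 30, 28]
t=13: [41, 46, 73, 68]
t=14: [67, 47, 50, 51]
t=15: [85, 84, 92, 92]
t=16: [46, 46, 20, 21]
t=17: [67, 66, 56, 56]
t=18: [61, 60, 39, 40]
t=19: [46, 44, 42, 44]
t=20: [69, 65, 61, 65]
t=21: [77, 69, 61, 69]
t=22: [64, 58, 73, 58]
t=23: [46, 35, 23, 35]
t=24: [42, 48, 36, 48]
t=25: [73, 58, 61, 58]
t=26: [23, 30, 40, 30]
t=27: [82, 70, 75, 70]
t=28: [77, 58, 63, 58]
t=29: [31, 39, 44, 39]
t=30: [24, 35, 50, 35]
t=31: [38, 56, 50, 56]
t=32: [28, 48, 52, 48]
t=33: [85, 61, 52, 61]
t=34: [56, 41, 31, 41]
t=35: [39, 27, 30, 27]
t=36: [64, 73, 87, 73]
t=37: [30, 45, 36, 45]
t=38: [80, 64, 52, 64]
t=39: [55, 39, 40, 39]
t=40: [31, 35, 42, 35]
t=41: [12, 24, 34, 24]
t=42: [42, 32, 45, 32]
t=43: [25, 39, 31, 39]
t=44: [52, 37, 24, 37]
t=45: [19, 33, 44, 33]
t=46: [22, 35, 32, 35]
t=47: [34, 26, 14, 26]
t=48: [51, 39, 52, 39]
t=49: [64, 47, 25, 47]
t=50: [73, 72, 76, 72]
t=51: [5, 10, 11, 10]
t=52: [87, 60, 58, 60]
t=53: [57, 51, 40, 51]
t=54: [71, 62, 78, 62]
t=55: [72, 61, 45, 61]
t=56: [30, 41, 57, 41]
t=57: [68, 57, 41, 57]
t=58: [51, 51, 37, 51]
t=59: [100, 79, 72, 79]
t=60: [39, 28, 24, 28]
t=61: [67, 66, 78, 66]
t=62: [76, 63, 57, 63]
t=63: [44, 39, 47, 39]
t=64: [50, 59, 56, 59]
t=65: [61, 51, 33, 51]
t=66: [79, 57, 64, 57]
t=67: [32, 42, 43, 42]
t=68: [35, 41, 57, 41]
t=69: [38, 34, 41, 34]
t=70: [23, 31, 29, 31]
t=71: [24, 45, 36, 45]
t=72: [68, 55, 52, 55]
t=73: [45, 34, 13, 34]
t=74: [37, 30, 13, 30]
t=75: [69, 50, 62, 50]
t=76: [92, 80, 78, 80]
t=77: [26, 27, 39, 27]
t=78: [79, 67, 64, 67]
t=79: [62, 62, 73, 62]
t=80: [54, 40, 35, 40]
t=81: [32, 28, 35, 28]
t=82: [53, 41, 59, 41]
t=83: [33, 34, 45, 34]
t=84: [13, 30, 37, 30]
t=85: [62, 50, 69, 50]
t=86: [78, 80, 92, 80]
t=87: [39, 27, 26, 27]
t=88: [64, 67, 79, 67]
t=89: [73, 62, 62, 62]
t=90: [35, 40, 54, 40]
t=91: [35, 28, 32, 28]
t=92: [59, 41, 53, 41]
t=93: [45, 34, 33, 34]
t=94: [37, 30, 13, 30]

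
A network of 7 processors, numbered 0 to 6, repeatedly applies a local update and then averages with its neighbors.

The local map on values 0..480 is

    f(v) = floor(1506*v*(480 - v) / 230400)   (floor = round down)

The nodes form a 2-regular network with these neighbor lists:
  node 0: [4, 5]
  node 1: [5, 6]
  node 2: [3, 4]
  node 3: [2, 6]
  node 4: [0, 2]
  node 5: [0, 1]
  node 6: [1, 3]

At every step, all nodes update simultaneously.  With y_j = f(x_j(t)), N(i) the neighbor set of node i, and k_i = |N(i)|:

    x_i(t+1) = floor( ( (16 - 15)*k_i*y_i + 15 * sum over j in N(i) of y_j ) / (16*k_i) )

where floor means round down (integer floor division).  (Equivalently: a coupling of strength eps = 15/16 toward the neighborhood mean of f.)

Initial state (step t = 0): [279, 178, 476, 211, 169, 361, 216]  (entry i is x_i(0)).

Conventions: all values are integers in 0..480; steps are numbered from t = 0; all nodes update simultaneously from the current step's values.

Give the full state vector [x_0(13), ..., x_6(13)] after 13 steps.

Answer: [321, 316, 326, 315, 317, 324, 328]

Derivation:
t=0: [279, 178, 476, 211, 169, 361, 216]
t=1: [314, 327, 335, 203, 198, 353, 361]
t=2: [329, 289, 362, 302, 330, 330, 342]
t=3: [323, 318, 333, 297, 302, 340, 352]
t=4: [331, 304, 350, 309, 326, 332, 342]
t=5: [324, 316, 334, 305, 310, 334, 344]
t=6: [330, 313, 344, 313, 325, 333, 340]
t=7: [323, 316, 333, 310, 314, 331, 339]
t=8: [331, 318, 340, 317, 325, 333, 339]
t=9: [323, 316, 331, 313, 317, 328, 334]
t=10: [331, 322, 337, 321, 327, 333, 338]
t=11: [322, 317, 329, 314, 318, 326, 331]
t=12: [332, 325, 337, 324, 328, 334, 337]
t=13: [321, 316, 326, 315, 317, 324, 328]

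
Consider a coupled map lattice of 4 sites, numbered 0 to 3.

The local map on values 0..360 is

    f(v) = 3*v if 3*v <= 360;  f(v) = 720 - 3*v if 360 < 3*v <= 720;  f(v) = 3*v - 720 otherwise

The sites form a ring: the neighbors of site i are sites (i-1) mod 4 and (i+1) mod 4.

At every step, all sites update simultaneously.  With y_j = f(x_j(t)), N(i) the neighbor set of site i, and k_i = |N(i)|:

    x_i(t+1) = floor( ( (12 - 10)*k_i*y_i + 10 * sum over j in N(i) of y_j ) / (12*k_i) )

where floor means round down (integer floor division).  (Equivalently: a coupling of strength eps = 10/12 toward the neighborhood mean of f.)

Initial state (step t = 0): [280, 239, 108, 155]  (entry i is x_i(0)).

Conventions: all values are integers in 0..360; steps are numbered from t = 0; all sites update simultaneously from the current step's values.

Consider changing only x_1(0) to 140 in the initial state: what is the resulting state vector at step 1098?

Answer: [240, 48, 240, 48]
Key observation: The state at step 17, [240, 336, 240, 336], reappears at step 21: the system is in a cycle of period 4 from step 17 on.  Therefore the state at step 1098 equals the state at step 17 + ((1098 - 17) mod 4) = 18, which is [240, 48, 240, 48].

Derivation:
t=0: [280, 140, 108, 155]
t=1: [251, 235, 285, 227]
t=2: [28, 72, 45, 76]
t=3: [199, 127, 207, 129]
t=4: [300, 149, 296, 148]
t=5: [258, 190, 256, 191]
t=6: [132, 67, 131, 67]
t=7: [221, 304, 222, 304]
t=8: [169, 78, 169, 78]
t=9: [230, 216, 230, 216]
t=10: [65, 37, 65, 37]
t=11: [125, 181, 125, 181]
t=12: [205, 317, 205, 317]
t=13: [210, 126, 210, 126]
t=14: [300, 132, 300, 132]
t=15: [300, 204, 300, 204]
t=16: [120, 168, 120, 168]
t=17: [240, 336, 240, 336]
t=18: [240, 48, 240, 48]
t=19: [120, 24, 120, 24]
t=20: [120, 312, 120, 312]
t=21: [240, 336, 240, 336]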